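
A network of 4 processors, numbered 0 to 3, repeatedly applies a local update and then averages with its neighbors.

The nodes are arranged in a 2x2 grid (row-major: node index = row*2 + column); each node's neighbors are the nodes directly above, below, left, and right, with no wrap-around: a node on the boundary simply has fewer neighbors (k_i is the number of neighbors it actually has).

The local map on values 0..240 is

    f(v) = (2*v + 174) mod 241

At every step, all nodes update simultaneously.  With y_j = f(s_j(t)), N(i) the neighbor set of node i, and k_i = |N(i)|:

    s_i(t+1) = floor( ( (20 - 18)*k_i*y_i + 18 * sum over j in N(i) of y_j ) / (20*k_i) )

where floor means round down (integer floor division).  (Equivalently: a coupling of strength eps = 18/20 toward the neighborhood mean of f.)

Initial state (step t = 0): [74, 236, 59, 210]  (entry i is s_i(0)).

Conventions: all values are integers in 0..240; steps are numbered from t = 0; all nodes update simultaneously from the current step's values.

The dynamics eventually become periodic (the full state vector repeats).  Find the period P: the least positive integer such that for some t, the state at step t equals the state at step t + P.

Simulating step by step:
t=0: [74, 236, 59, 210]
t=1: [104, 103, 91, 107]
t=2: [128, 143, 141, 129]
t=3: [214, 192, 192, 214]
t=4: [80, 115, 115, 80]
t=5: [156, 100, 100, 156]
t=6: [120, 16, 16, 120]
t=7: [202, 176, 176, 202]
t=8: [49, 90, 90, 49]
t=9: [104, 39, 39, 104]
t=10: [24, 128, 128, 24]
t=11: [192, 218, 218, 192]
t=12: [122, 81, 81, 122]
t=13: [103, 168, 168, 103]
t=14: [39, 127, 127, 39]
t=15: [169, 28, 28, 169]
t=16: [210, 50, 50, 210]
t=17: [40, 104, 104, 40]
t=18: [128, 25, 25, 128]
t=19: [220, 192, 192, 220]
t=20: [81, 126, 126, 81]
t=21: [176, 104, 104, 176]
t=22: [131, 53, 53, 131]
t=23: [54, 179, 179, 54]
t=24: [49, 41, 41, 49]
t=25: [16, 29, 29, 16]
t=26: [229, 208, 208, 229]
t=27: [112, 145, 145, 112]
t=28: [216, 163, 163, 216]
t=29: [28, 113, 113, 28]
t=30: [166, 222, 222, 166]
t=31: [124, 35, 35, 124]
t=32: [20, 163, 163, 20]
t=33: [37, 194, 194, 37]
t=34: [72, 14, 14, 72]
t=35: [189, 89, 89, 189]
t=36: [106, 74, 74, 106]
t=37: [87, 138, 138, 87]
t=38: [198, 117, 117, 198]
t=39: [159, 95, 95, 159]
t=40: [111, 21, 21, 111]
t=41: [209, 161, 161, 209]
t=42: [23, 100, 100, 23]
t=43: [141, 211, 211, 141]
t=44: [124, 204, 204, 124]
t=45: [108, 172, 172, 108]
t=46: [47, 137, 137, 47]
t=47: [189, 45, 45, 189]
t=48: [27, 65, 65, 27]
t=49: [79, 211, 211, 79]
t=50: [111, 93, 93, 111]
t=51: [122, 151, 151, 122]
t=52: [229, 182, 182, 229]
t=53: [65, 140, 140, 65]
t=54: [198, 78, 78, 198]
t=55: [88, 88, 88, 88]
t=56: [109, 109, 109, 109]
t=57: [151, 151, 151, 151]
t=58: [235, 235, 235, 235]
t=59: [162, 162, 162, 162]
t=60: [16, 16, 16, 16]
t=61: [206, 206, 206, 206]
t=62: [104, 104, 104, 104]
t=63: [141, 141, 141, 141]
t=64: [215, 215, 215, 215]
t=65: [122, 122, 122, 122]
t=66: [177, 177, 177, 177]
t=67: [46, 46, 46, 46]
t=68: [25, 25, 25, 25]
t=69: [224, 224, 224, 224]
t=70: [140, 140, 140, 140]
t=71: [213, 213, 213, 213]
t=72: [118, 118, 118, 118]
t=73: [169, 169, 169, 169]
t=74: [30, 30, 30, 30]
t=75: [234, 234, 234, 234]
t=76: [160, 160, 160, 160]
t=77: [12, 12, 12, 12]
t=78: [198, 198, 198, 198]
t=79: [88, 88, 88, 88]

Answer: 24
Key observation: The state at step 55, [88, 88, 88, 88], reappears at step 79 — and no state repeats earlier — so the cycle the system enters has period 24.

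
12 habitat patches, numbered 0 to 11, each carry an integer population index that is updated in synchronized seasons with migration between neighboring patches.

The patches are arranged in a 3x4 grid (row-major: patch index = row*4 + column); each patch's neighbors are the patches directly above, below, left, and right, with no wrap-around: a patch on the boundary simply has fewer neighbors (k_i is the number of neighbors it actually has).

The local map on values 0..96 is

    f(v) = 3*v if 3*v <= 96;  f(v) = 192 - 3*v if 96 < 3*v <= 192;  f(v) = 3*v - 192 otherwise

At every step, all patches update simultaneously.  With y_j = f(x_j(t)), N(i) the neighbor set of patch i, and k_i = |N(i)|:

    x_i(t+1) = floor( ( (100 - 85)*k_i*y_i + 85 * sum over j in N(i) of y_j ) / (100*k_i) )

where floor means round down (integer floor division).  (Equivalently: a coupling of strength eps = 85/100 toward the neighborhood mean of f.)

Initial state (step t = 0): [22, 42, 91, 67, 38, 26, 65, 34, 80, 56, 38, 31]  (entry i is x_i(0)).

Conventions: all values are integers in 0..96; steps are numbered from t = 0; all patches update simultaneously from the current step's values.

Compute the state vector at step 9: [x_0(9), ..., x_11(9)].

Simulating step by step:
t=0: [22, 42, 91, 67, 38, 26, 65, 34, 80, 56, 38, 31]
t=1: [71, 73, 34, 74, 66, 48, 69, 43, 50, 61, 45, 85]
t=2: [17, 49, 33, 69, 32, 19, 57, 40, 12, 43, 33, 60]
t=3: [67, 63, 36, 72, 55, 56, 70, 24, 72, 62, 41, 71]
t=4: [14, 33, 25, 69, 20, 15, 55, 28, 17, 34, 23, 63]
t=5: [71, 59, 49, 69, 48, 64, 62, 25, 71, 60, 44, 65]
t=6: [29, 20, 16, 53, 19, 17, 39, 18, 28, 24, 14, 57]
t=7: [62, 61, 54, 48, 71, 63, 52, 44, 67, 60, 53, 43]
t=8: [13, 12, 30, 45, 8, 17, 32, 50, 15, 14, 36, 48]
t=9: [31, 56, 67, 64, 41, 49, 71, 63, 34, 57, 65, 60]

Answer: [31, 56, 67, 64, 41, 49, 71, 63, 34, 57, 65, 60]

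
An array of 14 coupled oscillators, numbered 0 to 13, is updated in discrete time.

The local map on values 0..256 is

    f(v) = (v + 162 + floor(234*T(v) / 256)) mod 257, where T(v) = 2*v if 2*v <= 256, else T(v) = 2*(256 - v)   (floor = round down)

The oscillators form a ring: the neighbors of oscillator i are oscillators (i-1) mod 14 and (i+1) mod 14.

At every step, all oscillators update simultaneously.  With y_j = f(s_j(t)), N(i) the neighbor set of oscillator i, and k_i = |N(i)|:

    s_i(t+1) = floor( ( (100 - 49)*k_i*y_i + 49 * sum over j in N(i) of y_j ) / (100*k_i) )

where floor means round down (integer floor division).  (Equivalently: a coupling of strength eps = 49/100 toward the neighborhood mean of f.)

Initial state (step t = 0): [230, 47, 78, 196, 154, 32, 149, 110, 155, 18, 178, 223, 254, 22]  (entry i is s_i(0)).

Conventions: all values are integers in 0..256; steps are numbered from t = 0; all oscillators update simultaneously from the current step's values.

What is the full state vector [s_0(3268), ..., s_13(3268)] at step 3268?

Answer: [204, 204, 204, 204, 204, 204, 204, 204, 204, 204, 204, 204, 204, 204]
Key observation: The state at step 17, [204, 204, 204, 204, 204, 204, 204, 204, 204, 204, 204, 204, 204, 204], reappears at step 18: the system is in a cycle of period 1 from step 17 on.  Therefore the state at step 3268 equals the state at step 17 + ((3268 - 17) mod 1) = 17, which is [204, 204, 204, 204, 204, 204, 204, 204, 204, 204, 204, 204, 204, 204].

Derivation:
t=0: [230, 47, 78, 196, 154, 32, 149, 110, 155, 18, 178, 223, 254, 22]
t=1: [156, 94, 124, 197, 238, 249, 241, 230, 229, 223, 212, 190, 183, 198]
t=2: [216, 208, 222, 211, 181, 169, 173, 180, 183, 188, 199, 212, 216, 220]
t=3: [194, 195, 193, 201, 219, 229, 228, 223, 220, 215, 207, 198, 193, 191]
t=4: [212, 211, 210, 204, 192, 185, 184, 187, 190, 194, 201, 208, 212, 213]
t=5: [197, 198, 199, 205, 212, 218, 219, 217, 215, 211, 206, 200, 197, 196]
t=6: [209, 208, 207, 202, 197, 192, 191, 192, 194, 198, 202, 206, 208, 209]
t=7: [199, 200, 201, 205, 209, 212, 214, 213, 211, 208, 205, 202, 200, 199]
t=8: [207, 207, 205, 202, 199, 197, 195, 196, 198, 200, 202, 205, 206, 207]
t=9: [201, 201, 203, 205, 207, 209, 210, 210, 208, 207, 205, 203, 202, 201]
t=10: [206, 205, 204, 202, 201, 199, 199, 199, 200, 201, 202, 204, 205, 205]
t=11: [202, 203, 204, 205, 206, 207, 208, 207, 207, 206, 205, 204, 203, 202]
t=12: [204, 204, 203, 203, 202, 201, 200, 200, 201, 202, 203, 203, 204, 204]
t=13: [204, 204, 204, 204, 205, 206, 206, 206, 206, 205, 204, 204, 204, 204]
t=14: [204, 204, 204, 203, 203, 202, 202, 202, 202, 203, 203, 204, 204, 204]
t=15: [204, 204, 204, 204, 204, 204, 205, 205, 204, 204, 204, 204, 204, 204]
t=16: [204, 204, 204, 204, 204, 203, 203, 203, 203, 204, 204, 204, 204, 204]
t=17: [204, 204, 204, 204, 204, 204, 204, 204, 204, 204, 204, 204, 204, 204]
t=18: [204, 204, 204, 204, 204, 204, 204, 204, 204, 204, 204, 204, 204, 204]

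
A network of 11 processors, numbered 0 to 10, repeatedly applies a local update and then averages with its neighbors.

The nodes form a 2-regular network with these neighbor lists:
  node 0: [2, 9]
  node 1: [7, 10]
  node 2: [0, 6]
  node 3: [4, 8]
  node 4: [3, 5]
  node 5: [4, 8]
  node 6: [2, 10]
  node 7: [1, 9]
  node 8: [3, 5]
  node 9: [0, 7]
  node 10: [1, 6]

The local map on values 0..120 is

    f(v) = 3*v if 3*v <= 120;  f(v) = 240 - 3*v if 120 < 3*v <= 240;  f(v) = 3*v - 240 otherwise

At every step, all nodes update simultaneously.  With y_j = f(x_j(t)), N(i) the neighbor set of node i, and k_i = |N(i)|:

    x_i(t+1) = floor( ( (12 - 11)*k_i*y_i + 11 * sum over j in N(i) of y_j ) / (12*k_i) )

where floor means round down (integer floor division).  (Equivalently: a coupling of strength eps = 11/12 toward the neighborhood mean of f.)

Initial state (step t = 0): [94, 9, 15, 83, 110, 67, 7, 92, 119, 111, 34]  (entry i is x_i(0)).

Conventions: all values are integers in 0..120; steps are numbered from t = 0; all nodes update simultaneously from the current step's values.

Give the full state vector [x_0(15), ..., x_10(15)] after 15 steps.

Answer: [73, 34, 63, 102, 102, 102, 87, 41, 102, 17, 69]

Derivation:
t=0: [94, 9, 15, 83, 110, 67, 7, 92, 119, 111, 34]
t=1: [66, 65, 32, 95, 29, 98, 69, 58, 31, 43, 30]
t=2: [98, 75, 42, 86, 52, 87, 88, 77, 53, 58, 43]
t=3: [87, 56, 45, 77, 24, 77, 105, 37, 24, 34, 27]
t=4: [96, 94, 52, 66, 14, 66, 91, 89, 14, 69, 74]
t=5: [57, 24, 44, 42, 42, 42, 49, 36, 42, 37, 35]
t=6: [106, 103, 83, 114, 114, 114, 105, 92, 114, 90, 84]
t=7: [24, 27, 70, 102, 102, 102, 15, 48, 102, 54, 67]
t=8: [55, 68, 56, 66, 66, 66, 35, 80, 66, 83, 61]
t=9: [43, 29, 88, 42, 42, 42, 67, 20, 42, 35, 69]
t=10: [68, 49, 70, 114, 114, 114, 29, 93, 114, 87, 60]
t=11: [26, 53, 58, 102, 102, 102, 48, 55, 102, 36, 87]
t=12: [86, 50, 85, 66, 66, 66, 47, 92, 66, 79, 82]
t=13: [9, 26, 54, 42, 42, 42, 17, 45, 42, 25, 87]
t=14: [72, 64, 42, 114, 114, 114, 49, 78, 114, 66, 60]
t=15: [73, 34, 63, 102, 102, 102, 87, 41, 102, 17, 69]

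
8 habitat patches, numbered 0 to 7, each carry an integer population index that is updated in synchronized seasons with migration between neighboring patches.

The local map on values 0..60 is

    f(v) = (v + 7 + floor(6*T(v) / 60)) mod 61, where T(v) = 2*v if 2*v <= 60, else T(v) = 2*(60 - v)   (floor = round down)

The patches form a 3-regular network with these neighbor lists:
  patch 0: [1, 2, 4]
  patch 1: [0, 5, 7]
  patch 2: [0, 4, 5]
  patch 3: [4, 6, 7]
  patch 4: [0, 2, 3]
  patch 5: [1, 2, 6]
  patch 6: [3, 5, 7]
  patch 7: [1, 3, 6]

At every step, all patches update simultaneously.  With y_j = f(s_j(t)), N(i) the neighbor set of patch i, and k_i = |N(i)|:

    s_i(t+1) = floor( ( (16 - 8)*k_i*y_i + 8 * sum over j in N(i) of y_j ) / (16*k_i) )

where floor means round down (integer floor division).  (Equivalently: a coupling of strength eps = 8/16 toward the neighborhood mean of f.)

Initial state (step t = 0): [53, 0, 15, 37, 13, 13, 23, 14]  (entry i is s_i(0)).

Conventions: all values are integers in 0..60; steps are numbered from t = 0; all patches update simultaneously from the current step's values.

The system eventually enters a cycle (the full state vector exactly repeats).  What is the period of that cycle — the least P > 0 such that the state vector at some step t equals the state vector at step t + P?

Simulating step by step:
t=0: [53, 0, 15, 37, 13, 13, 23, 14]
t=1: [9, 11, 19, 37, 23, 22, 32, 26]
t=2: [22, 24, 28, 43, 32, 32, 41, 37]
t=3: [36, 38, 40, 50, 43, 43, 49, 47]
t=4: [49, 50, 51, 57, 52, 52, 57, 55]
t=5: [58, 49, 59, 12, 50, 50, 12, 11]
t=6: [22, 42, 22, 27, 34, 43, 27, 26]
t=7: [38, 46, 38, 40, 40, 47, 41, 40]
t=8: [50, 53, 50, 51, 50, 53, 51, 51]
t=9: [49, 19, 49, 59, 59, 19, 49, 49]
t=10: [44, 38, 44, 22, 22, 38, 44, 44]
t=11: [49, 50, 49, 40, 40, 50, 49, 49]
t=12: [57, 58, 57, 53, 53, 58, 57, 57]
t=13: [2, 3, 2, 1, 1, 3, 2, 2]
t=14: [9, 9, 9, 8, 8, 9, 9, 9]
t=15: [16, 17, 16, 16, 16, 17, 16, 16]
t=16: [26, 26, 26, 26, 26, 26, 26, 26]
t=17: [38, 38, 38, 38, 38, 38, 38, 38]
t=18: [49, 49, 49, 49, 49, 49, 49, 49]
t=19: [58, 58, 58, 58, 58, 58, 58, 58]
t=20: [4, 4, 4, 4, 4, 4, 4, 4]
t=21: [11, 11, 11, 11, 11, 11, 11, 11]
t=22: [20, 20, 20, 20, 20, 20, 20, 20]
t=23: [31, 31, 31, 31, 31, 31, 31, 31]
t=24: [43, 43, 43, 43, 43, 43, 43, 43]
t=25: [53, 53, 53, 53, 53, 53, 53, 53]
t=26: [0, 0, 0, 0, 0, 0, 0, 0]
t=27: [7, 7, 7, 7, 7, 7, 7, 7]
t=28: [15, 15, 15, 15, 15, 15, 15, 15]
t=29: [25, 25, 25, 25, 25, 25, 25, 25]
t=30: [37, 37, 37, 37, 37, 37, 37, 37]
t=31: [48, 48, 48, 48, 48, 48, 48, 48]
t=32: [57, 57, 57, 57, 57, 57, 57, 57]
t=33: [3, 3, 3, 3, 3, 3, 3, 3]
t=34: [10, 10, 10, 10, 10, 10, 10, 10]
t=35: [19, 19, 19, 19, 19, 19, 19, 19]
t=36: [29, 29, 29, 29, 29, 29, 29, 29]
t=37: [41, 41, 41, 41, 41, 41, 41, 41]
t=38: [51, 51, 51, 51, 51, 51, 51, 51]
t=39: [59, 59, 59, 59, 59, 59, 59, 59]
t=40: [5, 5, 5, 5, 5, 5, 5, 5]
t=41: [13, 13, 13, 13, 13, 13, 13, 13]
t=42: [22, 22, 22, 22, 22, 22, 22, 22]
t=43: [33, 33, 33, 33, 33, 33, 33, 33]
t=44: [45, 45, 45, 45, 45, 45, 45, 45]
t=45: [55, 55, 55, 55, 55, 55, 55, 55]
t=46: [2, 2, 2, 2, 2, 2, 2, 2]
t=47: [9, 9, 9, 9, 9, 9, 9, 9]
t=48: [17, 17, 17, 17, 17, 17, 17, 17]
t=49: [27, 27, 27, 27, 27, 27, 27, 27]
t=50: [39, 39, 39, 39, 39, 39, 39, 39]
t=51: [50, 50, 50, 50, 50, 50, 50, 50]
t=52: [59, 59, 59, 59, 59, 59, 59, 59]

Answer: 13
Key observation: The state at step 39, [59, 59, 59, 59, 59, 59, 59, 59], reappears at step 52 — and no state repeats earlier — so the cycle the system enters has period 13.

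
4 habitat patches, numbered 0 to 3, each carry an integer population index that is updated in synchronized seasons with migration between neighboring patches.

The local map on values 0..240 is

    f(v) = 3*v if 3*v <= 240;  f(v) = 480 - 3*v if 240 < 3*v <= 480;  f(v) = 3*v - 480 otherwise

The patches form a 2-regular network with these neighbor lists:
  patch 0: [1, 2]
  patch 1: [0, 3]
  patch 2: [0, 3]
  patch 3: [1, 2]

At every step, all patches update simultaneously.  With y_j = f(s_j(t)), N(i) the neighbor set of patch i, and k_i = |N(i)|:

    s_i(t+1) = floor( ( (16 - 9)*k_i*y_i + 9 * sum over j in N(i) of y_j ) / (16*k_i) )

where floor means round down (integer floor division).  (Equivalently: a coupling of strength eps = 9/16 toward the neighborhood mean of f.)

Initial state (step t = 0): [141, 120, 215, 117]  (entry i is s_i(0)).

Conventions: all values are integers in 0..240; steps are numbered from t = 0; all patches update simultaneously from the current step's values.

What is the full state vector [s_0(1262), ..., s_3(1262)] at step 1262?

Simulating step by step:
t=0: [141, 120, 215, 117]
t=1: [105, 104, 124, 136]
t=2: [149, 140, 113, 109]
t=3: [70, 78, 114, 123]
t=4: [196, 192, 150, 153]
t=5: [82, 78, 49, 44]
t=6: [209, 205, 167, 164]
t=7: [108, 103, 53, 49]
t=8: [161, 160, 154, 157]
t=9: [6, 3, 11, 9]
t=10: [19, 16, 27, 23]
t=11: [61, 56, 70, 66]
t=12: [186, 180, 199, 192]
t=13: [83, 75, 100, 91]
t=14: [214, 221, 201, 204]
t=15: [156, 162, 136, 143]
t=16: [27, 20, 49, 44]
t=17: [93, 86, 124, 115]
t=18: [180, 191, 141, 151]
t=19: [68, 65, 49, 54]
t=20: [185, 188, 167, 167]
t=21: [62, 63, 36, 38]
t=22: [164, 167, 131, 133]
t=23: [35, 35, 64, 65]
t=24: [129, 130, 168, 168]
t=25: [72, 72, 43, 42]
t=26: [191, 190, 152, 152]
t=27: [72, 72, 43, 42]

Answer: [191, 190, 152, 152]
Key observation: The state at step 25, [72, 72, 43, 42], reappears at step 27: the system is in a cycle of period 2 from step 25 on.  Therefore the state at step 1262 equals the state at step 25 + ((1262 - 25) mod 2) = 26, which is [191, 190, 152, 152].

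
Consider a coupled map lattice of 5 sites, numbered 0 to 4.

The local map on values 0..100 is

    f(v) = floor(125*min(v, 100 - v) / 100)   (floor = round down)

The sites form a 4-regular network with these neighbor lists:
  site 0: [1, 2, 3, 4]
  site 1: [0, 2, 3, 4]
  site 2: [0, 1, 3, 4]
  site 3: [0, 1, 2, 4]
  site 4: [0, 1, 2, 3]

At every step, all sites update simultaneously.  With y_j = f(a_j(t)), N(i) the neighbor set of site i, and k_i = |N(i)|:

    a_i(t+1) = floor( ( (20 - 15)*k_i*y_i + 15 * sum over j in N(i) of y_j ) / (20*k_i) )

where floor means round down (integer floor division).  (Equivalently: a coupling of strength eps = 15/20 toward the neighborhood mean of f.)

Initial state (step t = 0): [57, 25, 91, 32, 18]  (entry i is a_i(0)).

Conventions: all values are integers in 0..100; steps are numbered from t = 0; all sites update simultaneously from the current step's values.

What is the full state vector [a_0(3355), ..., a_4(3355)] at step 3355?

Answer: [52, 52, 52, 52, 52]
Key observation: The state at step 6, [58, 58, 58, 58, 58], reappears at step 12: the system is in a cycle of period 6 from step 6 on.  Therefore the state at step 3355 equals the state at step 6 + ((3355 - 6) mod 6) = 7, which is [52, 52, 52, 52, 52].

Derivation:
t=0: [57, 25, 91, 32, 18]
t=1: [32, 31, 30, 31, 30]
t=2: [38, 38, 37, 38, 37]
t=3: [46, 46, 46, 46, 46]
t=4: [57, 57, 57, 57, 57]
t=5: [53, 53, 53, 53, 53]
t=6: [58, 58, 58, 58, 58]
t=7: [52, 52, 52, 52, 52]
t=8: [60, 60, 60, 60, 60]
t=9: [50, 50, 50, 50, 50]
t=10: [62, 62, 62, 62, 62]
t=11: [47, 47, 47, 47, 47]
t=12: [58, 58, 58, 58, 58]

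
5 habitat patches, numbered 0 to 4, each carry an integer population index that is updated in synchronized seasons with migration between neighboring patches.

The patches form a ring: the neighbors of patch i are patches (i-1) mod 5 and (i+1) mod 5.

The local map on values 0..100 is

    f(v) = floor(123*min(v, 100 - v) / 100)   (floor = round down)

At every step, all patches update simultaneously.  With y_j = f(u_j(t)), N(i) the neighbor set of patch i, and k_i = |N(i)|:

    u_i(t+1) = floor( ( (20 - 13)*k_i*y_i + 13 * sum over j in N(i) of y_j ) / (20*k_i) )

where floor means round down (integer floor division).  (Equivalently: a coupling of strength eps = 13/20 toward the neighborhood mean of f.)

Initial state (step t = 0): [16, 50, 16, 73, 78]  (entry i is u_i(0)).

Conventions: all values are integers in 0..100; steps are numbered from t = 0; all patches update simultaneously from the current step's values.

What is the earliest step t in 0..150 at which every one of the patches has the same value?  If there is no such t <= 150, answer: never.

Answer: 7
Key observation: Synchronization is absorbing here: once all patches are equal they stay equal, and step 7 is the first all-equal step.

Derivation:
t=0: [16, 50, 16, 73, 78]  (not all equal)
t=1: [35, 33, 37, 26, 26]  (not all equal)
t=2: [38, 42, 38, 35, 34]  (not all equal)
t=3: [46, 47, 46, 43, 43]  (not all equal)
t=4: [55, 56, 55, 53, 53]  (not all equal)
t=5: [55, 54, 55, 56, 56]  (not all equal)
t=6: [55, 55, 55, 54, 54]  (not all equal)
t=7: [55, 55, 55, 55, 55]  (all equal)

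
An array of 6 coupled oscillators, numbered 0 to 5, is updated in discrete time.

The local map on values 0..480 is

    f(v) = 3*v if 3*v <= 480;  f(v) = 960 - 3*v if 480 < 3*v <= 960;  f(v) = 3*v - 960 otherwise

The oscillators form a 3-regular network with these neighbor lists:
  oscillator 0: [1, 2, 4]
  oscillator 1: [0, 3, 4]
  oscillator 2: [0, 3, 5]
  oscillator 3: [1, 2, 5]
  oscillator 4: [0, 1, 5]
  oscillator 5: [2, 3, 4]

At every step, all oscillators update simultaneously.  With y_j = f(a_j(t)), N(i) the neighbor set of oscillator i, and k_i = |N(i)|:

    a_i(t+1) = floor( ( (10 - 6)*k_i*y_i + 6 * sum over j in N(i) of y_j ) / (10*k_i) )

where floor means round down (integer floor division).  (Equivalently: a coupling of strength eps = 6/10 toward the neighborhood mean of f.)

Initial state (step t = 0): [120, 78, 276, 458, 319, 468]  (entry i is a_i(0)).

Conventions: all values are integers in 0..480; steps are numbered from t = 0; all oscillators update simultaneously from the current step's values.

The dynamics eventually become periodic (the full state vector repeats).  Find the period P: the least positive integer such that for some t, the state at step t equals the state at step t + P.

Answer: 8
Key observation: The state at step 24, [462, 462, 462, 462, 462, 462], reappears at step 32 — and no state repeats earlier — so the cycle the system enters has period 8.

Derivation:
t=0: [120, 78, 276, 458, 319, 468]
t=1: [217, 249, 296, 327, 208, 287]
t=2: [247, 218, 114, 85, 258, 125]
t=3: [254, 254, 306, 306, 254, 306]
t=4: [166, 166, 73, 73, 166, 73]
t=5: [413, 413, 267, 267, 413, 267]
t=6: [255, 255, 183, 183, 255, 183]
t=7: [238, 238, 367, 367, 238, 367]
t=8: [225, 225, 162, 162, 225, 162]
t=9: [322, 322, 436, 436, 322, 436]
t=10: [74, 74, 279, 279, 74, 279]
t=11: [202, 202, 142, 142, 202, 142]
t=12: [368, 368, 411, 411, 368, 411]
t=13: [169, 169, 247, 247, 169, 247]
t=14: [406, 406, 265, 265, 406, 265]
t=15: [239, 239, 183, 183, 239, 183]
t=16: [276, 276, 377, 377, 276, 377]
t=17: [139, 139, 163, 163, 139, 163]
t=18: [427, 427, 460, 460, 427, 460]
t=19: [340, 340, 400, 400, 340, 400]
t=20: [96, 96, 204, 204, 96, 204]
t=21: [300, 300, 336, 336, 300, 336]
t=22: [57, 57, 50, 50, 57, 50]
t=23: [166, 166, 154, 154, 166, 154]
t=24: [462, 462, 462, 462, 462, 462]
t=25: [426, 426, 426, 426, 426, 426]
t=26: [318, 318, 318, 318, 318, 318]
t=27: [6, 6, 6, 6, 6, 6]
t=28: [18, 18, 18, 18, 18, 18]
t=29: [54, 54, 54, 54, 54, 54]
t=30: [162, 162, 162, 162, 162, 162]
t=31: [474, 474, 474, 474, 474, 474]
t=32: [462, 462, 462, 462, 462, 462]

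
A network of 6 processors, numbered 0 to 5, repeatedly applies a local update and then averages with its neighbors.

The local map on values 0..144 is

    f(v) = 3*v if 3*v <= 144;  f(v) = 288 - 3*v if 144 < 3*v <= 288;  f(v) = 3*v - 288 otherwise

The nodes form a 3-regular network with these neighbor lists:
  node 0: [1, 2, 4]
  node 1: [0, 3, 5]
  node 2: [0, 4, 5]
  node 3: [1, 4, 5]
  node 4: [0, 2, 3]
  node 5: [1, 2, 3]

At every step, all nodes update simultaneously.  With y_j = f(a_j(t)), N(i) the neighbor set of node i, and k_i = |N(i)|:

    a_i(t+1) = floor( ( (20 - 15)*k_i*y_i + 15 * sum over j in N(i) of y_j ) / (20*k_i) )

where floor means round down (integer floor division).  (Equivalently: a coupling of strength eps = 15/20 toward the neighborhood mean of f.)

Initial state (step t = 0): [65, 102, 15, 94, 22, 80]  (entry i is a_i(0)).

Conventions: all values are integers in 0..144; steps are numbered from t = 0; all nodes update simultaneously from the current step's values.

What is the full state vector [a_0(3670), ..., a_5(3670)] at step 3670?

Simulating step by step:
t=0: [65, 102, 15, 94, 22, 80]
t=1: [55, 41, 63, 34, 52, 29]
t=2: [119, 108, 110, 111, 114, 102]
t=3: [50, 42, 45, 38, 52, 35]
t=4: [132, 120, 127, 119, 129, 120]
t=5: [93, 80, 93, 78, 92, 76]
t=6: [19, 42, 22, 43, 21, 42]
t=7: [78, 109, 78, 111, 78, 111]
t=8: [50, 45, 51, 45, 51, 45]
t=9: [135, 135, 135, 135, 135, 135]
t=10: [117, 117, 117, 117, 117, 117]
t=11: [63, 63, 63, 63, 63, 63]
t=12: [99, 99, 99, 99, 99, 99]
t=13: [9, 9, 9, 9, 9, 9]
t=14: [27, 27, 27, 27, 27, 27]
t=15: [81, 81, 81, 81, 81, 81]
t=16: [45, 45, 45, 45, 45, 45]
t=17: [135, 135, 135, 135, 135, 135]

Answer: [27, 27, 27, 27, 27, 27]
Key observation: The state at step 9, [135, 135, 135, 135, 135, 135], reappears at step 17: the system is in a cycle of period 8 from step 9 on.  Therefore the state at step 3670 equals the state at step 9 + ((3670 - 9) mod 8) = 14, which is [27, 27, 27, 27, 27, 27].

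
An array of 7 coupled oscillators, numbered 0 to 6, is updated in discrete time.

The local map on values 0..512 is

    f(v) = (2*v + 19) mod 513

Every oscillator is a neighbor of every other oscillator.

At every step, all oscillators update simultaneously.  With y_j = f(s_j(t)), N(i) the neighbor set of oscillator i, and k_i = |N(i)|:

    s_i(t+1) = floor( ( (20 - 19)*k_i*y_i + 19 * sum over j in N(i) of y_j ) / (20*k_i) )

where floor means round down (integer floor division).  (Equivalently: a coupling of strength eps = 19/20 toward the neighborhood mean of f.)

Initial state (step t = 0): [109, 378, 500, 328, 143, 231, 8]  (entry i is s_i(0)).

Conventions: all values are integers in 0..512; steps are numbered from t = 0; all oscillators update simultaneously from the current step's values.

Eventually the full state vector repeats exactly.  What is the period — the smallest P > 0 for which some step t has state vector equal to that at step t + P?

Simulating step by step:
t=0: [109, 378, 500, 328, 143, 231, 8]
t=1: [289, 286, 259, 297, 281, 262, 310]
t=2: [71, 72, 78, 69, 73, 77, 67]
t=3: [164, 163, 162, 164, 163, 162, 165]
t=4: [345, 345, 345, 345, 345, 345, 345]
t=5: [196, 196, 196, 196, 196, 196, 196]
t=6: [411, 411, 411, 411, 411, 411, 411]
t=7: [328, 328, 328, 328, 328, 328, 328]
t=8: [162, 162, 162, 162, 162, 162, 162]
t=9: [343, 343, 343, 343, 343, 343, 343]
t=10: [192, 192, 192, 192, 192, 192, 192]
t=11: [403, 403, 403, 403, 403, 403, 403]
t=12: [312, 312, 312, 312, 312, 312, 312]
t=13: [130, 130, 130, 130, 130, 130, 130]
t=14: [279, 279, 279, 279, 279, 279, 279]
t=15: [64, 64, 64, 64, 64, 64, 64]
t=16: [147, 147, 147, 147, 147, 147, 147]
t=17: [313, 313, 313, 313, 313, 313, 313]
t=18: [132, 132, 132, 132, 132, 132, 132]
t=19: [283, 283, 283, 283, 283, 283, 283]
t=20: [72, 72, 72, 72, 72, 72, 72]
t=21: [163, 163, 163, 163, 163, 163, 163]
t=22: [345, 345, 345, 345, 345, 345, 345]

Answer: 18
Key observation: The state at step 4, [345, 345, 345, 345, 345, 345, 345], reappears at step 22 — and no state repeats earlier — so the cycle the system enters has period 18.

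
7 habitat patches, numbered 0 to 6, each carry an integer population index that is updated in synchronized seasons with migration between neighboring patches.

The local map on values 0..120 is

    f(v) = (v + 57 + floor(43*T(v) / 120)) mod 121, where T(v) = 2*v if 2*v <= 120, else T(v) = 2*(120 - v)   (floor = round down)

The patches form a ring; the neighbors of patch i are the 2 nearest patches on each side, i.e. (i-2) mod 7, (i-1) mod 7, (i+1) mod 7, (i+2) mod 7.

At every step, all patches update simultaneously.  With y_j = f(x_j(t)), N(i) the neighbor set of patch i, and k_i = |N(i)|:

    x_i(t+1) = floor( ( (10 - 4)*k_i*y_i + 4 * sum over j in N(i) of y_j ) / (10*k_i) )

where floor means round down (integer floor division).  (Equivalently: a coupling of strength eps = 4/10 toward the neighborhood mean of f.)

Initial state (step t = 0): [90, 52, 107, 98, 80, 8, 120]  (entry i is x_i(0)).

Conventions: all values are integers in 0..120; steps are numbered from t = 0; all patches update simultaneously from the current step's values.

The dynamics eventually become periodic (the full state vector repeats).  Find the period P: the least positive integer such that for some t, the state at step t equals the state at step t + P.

Simulating step by step:
t=0: [90, 52, 107, 98, 80, 8, 120]
t=1: [48, 35, 47, 48, 49, 61, 52]
t=2: [30, 77, 26, 30, 21, 31, 34]
t=3: [101, 69, 95, 99, 99, 108, 104]
t=4: [49, 44, 47, 49, 50, 51, 49]
t=5: [19, 14, 16, 19, 20, 21, 19]
t=6: [88, 83, 85, 88, 90, 91, 88]
t=7: [46, 45, 46, 46, 46, 46, 46]
t=8: [13, 13, 13, 13, 14, 14, 13]
t=9: [79, 79, 79, 79, 80, 80, 79]
t=10: [44, 44, 44, 44, 44, 44, 44]
t=11: [11, 11, 11, 11, 11, 11, 11]
t=12: [75, 75, 75, 75, 75, 75, 75]
t=13: [43, 43, 43, 43, 43, 43, 43]
t=14: [9, 9, 9, 9, 9, 9, 9]
t=15: [72, 72, 72, 72, 72, 72, 72]
t=16: [42, 42, 42, 42, 42, 42, 42]
t=17: [8, 8, 8, 8, 8, 8, 8]
t=18: [70, 70, 70, 70, 70, 70, 70]
t=19: [41, 41, 41, 41, 41, 41, 41]
t=20: [6, 6, 6, 6, 6, 6, 6]
t=21: [67, 67, 67, 67, 67, 67, 67]
t=22: [40, 40, 40, 40, 40, 40, 40]
t=23: [4, 4, 4, 4, 4, 4, 4]
t=24: [63, 63, 63, 63, 63, 63, 63]
t=25: [39, 39, 39, 39, 39, 39, 39]
t=26: [2, 2, 2, 2, 2, 2, 2]
t=27: [60, 60, 60, 60, 60, 60, 60]
t=28: [39, 39, 39, 39, 39, 39, 39]

Answer: 3
Key observation: The state at step 25, [39, 39, 39, 39, 39, 39, 39], reappears at step 28 — and no state repeats earlier — so the cycle the system enters has period 3.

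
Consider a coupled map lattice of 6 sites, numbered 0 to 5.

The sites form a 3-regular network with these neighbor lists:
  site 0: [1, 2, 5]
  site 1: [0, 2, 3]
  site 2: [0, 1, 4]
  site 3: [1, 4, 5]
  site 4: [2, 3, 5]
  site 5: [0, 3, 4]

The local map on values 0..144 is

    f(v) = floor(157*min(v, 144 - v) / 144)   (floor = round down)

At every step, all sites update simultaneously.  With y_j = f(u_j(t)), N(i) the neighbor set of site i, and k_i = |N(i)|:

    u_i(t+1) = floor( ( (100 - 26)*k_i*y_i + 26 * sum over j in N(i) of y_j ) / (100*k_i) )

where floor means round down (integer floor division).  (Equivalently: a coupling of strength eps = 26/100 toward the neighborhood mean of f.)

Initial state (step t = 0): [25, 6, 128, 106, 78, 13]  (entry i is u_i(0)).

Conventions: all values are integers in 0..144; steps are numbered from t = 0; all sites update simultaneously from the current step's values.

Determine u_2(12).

Simulating step by step:
t=0: [25, 6, 128, 106, 78, 13]
t=1: [23, 11, 21, 38, 58, 22]
t=2: [23, 15, 24, 38, 54, 28]
t=3: [24, 19, 27, 39, 51, 32]
t=4: [26, 23, 30, 40, 49, 35]
t=5: [28, 27, 32, 41, 49, 38]
t=6: [31, 30, 34, 43, 49, 41]
t=7: [34, 33, 37, 45, 50, 44]
t=8: [37, 36, 40, 48, 51, 46]
t=9: [41, 40, 43, 50, 53, 49]
t=10: [44, 44, 46, 53, 55, 52]
t=11: [48, 48, 50, 56, 57, 55]
t=12: [52, 52, 54, 60, 60, 58]

Answer: u_2(12) = 54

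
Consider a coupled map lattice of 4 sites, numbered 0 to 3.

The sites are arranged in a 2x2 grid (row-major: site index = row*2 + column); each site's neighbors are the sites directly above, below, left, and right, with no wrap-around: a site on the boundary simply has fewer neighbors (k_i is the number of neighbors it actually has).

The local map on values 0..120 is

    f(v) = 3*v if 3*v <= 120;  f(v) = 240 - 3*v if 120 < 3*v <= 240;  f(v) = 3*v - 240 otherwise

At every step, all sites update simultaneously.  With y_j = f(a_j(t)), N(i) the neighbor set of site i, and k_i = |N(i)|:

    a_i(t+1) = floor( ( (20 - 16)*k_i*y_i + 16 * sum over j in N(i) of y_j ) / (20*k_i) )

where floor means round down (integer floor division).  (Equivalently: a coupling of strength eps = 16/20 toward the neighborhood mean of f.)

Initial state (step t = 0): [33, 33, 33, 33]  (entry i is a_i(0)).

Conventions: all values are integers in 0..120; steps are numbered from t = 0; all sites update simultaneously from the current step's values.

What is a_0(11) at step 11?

Simulating step by step:
t=0: [33, 33, 33, 33]
t=1: [99, 99, 99, 99]
t=2: [57, 57, 57, 57]
t=3: [69, 69, 69, 69]
t=4: [33, 33, 33, 33]
t=5: [99, 99, 99, 99]
t=6: [57, 57, 57, 57]
t=7: [69, 69, 69, 69]
t=8: [33, 33, 33, 33]
t=9: [99, 99, 99, 99]
t=10: [57, 57, 57, 57]
t=11: [69, 69, 69, 69]

Answer: a_0(11) = 69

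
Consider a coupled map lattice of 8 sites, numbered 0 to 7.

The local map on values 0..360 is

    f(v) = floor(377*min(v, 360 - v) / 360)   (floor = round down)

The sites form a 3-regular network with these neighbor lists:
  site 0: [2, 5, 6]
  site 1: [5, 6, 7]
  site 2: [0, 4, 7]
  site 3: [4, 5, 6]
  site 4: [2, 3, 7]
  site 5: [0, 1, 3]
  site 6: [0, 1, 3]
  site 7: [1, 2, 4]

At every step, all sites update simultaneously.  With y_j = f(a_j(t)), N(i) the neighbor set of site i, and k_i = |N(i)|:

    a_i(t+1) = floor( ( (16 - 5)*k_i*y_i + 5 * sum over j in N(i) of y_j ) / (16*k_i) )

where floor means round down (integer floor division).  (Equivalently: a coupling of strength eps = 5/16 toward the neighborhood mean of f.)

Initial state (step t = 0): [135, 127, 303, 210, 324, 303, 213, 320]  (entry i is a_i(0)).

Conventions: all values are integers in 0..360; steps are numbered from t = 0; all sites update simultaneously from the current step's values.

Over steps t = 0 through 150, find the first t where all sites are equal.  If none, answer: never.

Simulating step by step:
t=0: [135, 127, 303, 210, 324, 303, 213, 320]  (not all equal)
t=1: [125, 117, 63, 133, 52, 85, 149, 51]  (not all equal)
t=2: [121, 114, 69, 126, 63, 101, 147, 61]  (not all equal)
t=3: [121, 115, 75, 123, 72, 111, 144, 69]  (not all equal)
t=4: [122, 117, 82, 123, 80, 118, 142, 77]  (not all equal)
t=5: [124, 120, 88, 124, 87, 123, 141, 85]  (not all equal)
t=6: [126, 123, 95, 126, 94, 127, 140, 93]  (not all equal)
t=7: [129, 127, 102, 129, 101, 131, 141, 100]  (not all equal)
t=8: [133, 131, 108, 133, 108, 136, 142, 107]  (not all equal)
t=9: [137, 136, 115, 137, 115, 140, 144, 114]  (not all equal)
t=10: [141, 140, 122, 141, 122, 144, 147, 121]  (not all equal)
t=11: [145, 145, 128, 145, 128, 148, 151, 128]  (not all equal)
t=12: [150, 150, 135, 150, 135, 153, 155, 135]  (not all equal)
t=13: [156, 156, 142, 156, 142, 159, 160, 142]  (not all equal)
t=14: [162, 162, 149, 162, 149, 165, 165, 149]  (not all equal)
t=15: [168, 168, 157, 168, 157, 171, 171, 157]  (not all equal)
t=16: [174, 174, 165, 174, 165, 177, 177, 165]  (not all equal)
t=17: [181, 181, 173, 181, 173, 184, 184, 173]  (not all equal)
t=18: [185, 185, 181, 185, 181, 184, 184, 181]  (not all equal)
t=19: [183, 183, 186, 183, 186, 183, 183, 186]  (not all equal)
t=20: [184, 184, 182, 184, 182, 185, 185, 182]  (not all equal)
t=21: [184, 184, 185, 184, 185, 183, 183, 185]  (not all equal)
t=22: [184, 184, 183, 184, 183, 184, 184, 183]  (not all equal)
t=23: [184, 184, 184, 184, 184, 184, 184, 184]  (all equal)

Answer: 23
Key observation: Synchronization is absorbing here: once all sites are equal they stay equal, and step 23 is the first all-equal step.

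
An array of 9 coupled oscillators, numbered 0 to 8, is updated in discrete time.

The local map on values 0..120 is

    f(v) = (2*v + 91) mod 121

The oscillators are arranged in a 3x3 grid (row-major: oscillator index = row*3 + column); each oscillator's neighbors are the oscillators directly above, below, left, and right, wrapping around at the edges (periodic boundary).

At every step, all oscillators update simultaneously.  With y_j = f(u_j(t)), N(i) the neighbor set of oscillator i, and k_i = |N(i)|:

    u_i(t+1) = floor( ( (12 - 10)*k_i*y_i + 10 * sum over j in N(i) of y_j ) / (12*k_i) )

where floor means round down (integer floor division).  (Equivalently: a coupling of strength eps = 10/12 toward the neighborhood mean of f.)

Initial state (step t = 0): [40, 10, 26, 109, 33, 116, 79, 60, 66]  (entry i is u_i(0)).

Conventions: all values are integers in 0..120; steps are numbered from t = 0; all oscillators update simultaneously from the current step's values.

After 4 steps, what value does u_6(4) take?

Answer: u_6(4) = 90

Derivation:
t=0: [40, 10, 26, 109, 33, 116, 79, 60, 66]
t=1: [51, 59, 75, 47, 78, 60, 65, 68, 58]
t=2: [89, 77, 90, 66, 73, 72, 85, 75, 101]
t=3: [36, 61, 45, 74, 89, 81, 65, 59, 67]
t=4: [84, 60, 61, 57, 68, 66, 90, 81, 71]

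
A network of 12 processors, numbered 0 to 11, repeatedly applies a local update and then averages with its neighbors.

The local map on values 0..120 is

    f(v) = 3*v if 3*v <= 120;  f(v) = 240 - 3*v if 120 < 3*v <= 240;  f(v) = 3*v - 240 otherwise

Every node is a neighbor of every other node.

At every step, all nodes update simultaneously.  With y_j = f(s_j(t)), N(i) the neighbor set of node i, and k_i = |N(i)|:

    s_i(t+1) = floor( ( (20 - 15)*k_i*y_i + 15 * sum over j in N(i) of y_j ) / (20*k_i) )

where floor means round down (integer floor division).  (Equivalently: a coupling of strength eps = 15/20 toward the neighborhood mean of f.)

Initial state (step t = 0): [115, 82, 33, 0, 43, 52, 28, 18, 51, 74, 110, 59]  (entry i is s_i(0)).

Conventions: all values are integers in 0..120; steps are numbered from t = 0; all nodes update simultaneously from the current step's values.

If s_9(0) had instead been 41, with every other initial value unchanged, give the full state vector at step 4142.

Simulating step by step:
t=0: [115, 82, 33, 0, 43, 52, 28, 18, 51, 41, 110, 59]
t=1: [80, 62, 79, 61, 81, 76, 76, 71, 77, 82, 77, 72]
t=2: [14, 24, 15, 25, 15, 16, 16, 19, 16, 15, 16, 19]
t=3: [50, 56, 51, 56, 51, 51, 51, 53, 51, 51, 51, 53]
t=4: [84, 81, 84, 81, 84, 84, 84, 83, 84, 84, 84, 83]
t=5: [10, 8, 10, 8, 10, 10, 10, 9, 10, 10, 10, 9]
t=6: [28, 27, 28, 27, 28, 28, 28, 28, 28, 28, 28, 28]
t=7: [83, 83, 83, 83, 83, 83, 83, 83, 83, 83, 83, 83]
t=8: [9, 9, 9, 9, 9, 9, 9, 9, 9, 9, 9, 9]
t=9: [27, 27, 27, 27, 27, 27, 27, 27, 27, 27, 27, 27]
t=10: [81, 81, 81, 81, 81, 81, 81, 81, 81, 81, 81, 81]
t=11: [3, 3, 3, 3, 3, 3, 3, 3, 3, 3, 3, 3]
t=12: [9, 9, 9, 9, 9, 9, 9, 9, 9, 9, 9, 9]

Answer: [81, 81, 81, 81, 81, 81, 81, 81, 81, 81, 81, 81]
Key observation: The state at step 8, [9, 9, 9, 9, 9, 9, 9, 9, 9, 9, 9, 9], reappears at step 12: the system is in a cycle of period 4 from step 8 on.  Therefore the state at step 4142 equals the state at step 8 + ((4142 - 8) mod 4) = 10, which is [81, 81, 81, 81, 81, 81, 81, 81, 81, 81, 81, 81].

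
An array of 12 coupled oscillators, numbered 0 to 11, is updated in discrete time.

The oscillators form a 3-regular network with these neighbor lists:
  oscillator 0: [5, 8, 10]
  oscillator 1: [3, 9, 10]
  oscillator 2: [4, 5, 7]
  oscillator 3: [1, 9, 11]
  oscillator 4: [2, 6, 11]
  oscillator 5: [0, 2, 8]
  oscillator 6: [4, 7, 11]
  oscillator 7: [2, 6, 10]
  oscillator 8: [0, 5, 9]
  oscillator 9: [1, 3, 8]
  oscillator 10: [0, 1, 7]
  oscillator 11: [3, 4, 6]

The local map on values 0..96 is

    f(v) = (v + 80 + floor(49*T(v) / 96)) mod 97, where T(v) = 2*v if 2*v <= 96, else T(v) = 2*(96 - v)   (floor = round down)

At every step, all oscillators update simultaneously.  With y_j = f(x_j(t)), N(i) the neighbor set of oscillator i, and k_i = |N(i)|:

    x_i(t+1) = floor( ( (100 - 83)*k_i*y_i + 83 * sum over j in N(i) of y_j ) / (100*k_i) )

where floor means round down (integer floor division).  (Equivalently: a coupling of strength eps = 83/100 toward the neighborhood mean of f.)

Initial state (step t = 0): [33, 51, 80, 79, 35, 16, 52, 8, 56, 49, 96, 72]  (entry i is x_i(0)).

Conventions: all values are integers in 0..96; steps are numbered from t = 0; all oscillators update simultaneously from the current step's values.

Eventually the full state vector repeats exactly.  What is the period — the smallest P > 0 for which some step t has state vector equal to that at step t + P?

Answer: 1
Key observation: The state at step 2, [79, 79, 79, 79, 79, 79, 79, 79, 79, 79, 79, 79], reappears at step 3 — and no state repeats earlier — so the cycle the system enters has period 1.

Derivation:
t=0: [33, 51, 80, 79, 35, 16, 52, 8, 56, 49, 96, 72]
t=1: [56, 79, 58, 79, 74, 59, 76, 81, 52, 79, 75, 71]
t=2: [79, 79, 79, 79, 79, 79, 79, 79, 79, 79, 79, 79]
t=3: [79, 79, 79, 79, 79, 79, 79, 79, 79, 79, 79, 79]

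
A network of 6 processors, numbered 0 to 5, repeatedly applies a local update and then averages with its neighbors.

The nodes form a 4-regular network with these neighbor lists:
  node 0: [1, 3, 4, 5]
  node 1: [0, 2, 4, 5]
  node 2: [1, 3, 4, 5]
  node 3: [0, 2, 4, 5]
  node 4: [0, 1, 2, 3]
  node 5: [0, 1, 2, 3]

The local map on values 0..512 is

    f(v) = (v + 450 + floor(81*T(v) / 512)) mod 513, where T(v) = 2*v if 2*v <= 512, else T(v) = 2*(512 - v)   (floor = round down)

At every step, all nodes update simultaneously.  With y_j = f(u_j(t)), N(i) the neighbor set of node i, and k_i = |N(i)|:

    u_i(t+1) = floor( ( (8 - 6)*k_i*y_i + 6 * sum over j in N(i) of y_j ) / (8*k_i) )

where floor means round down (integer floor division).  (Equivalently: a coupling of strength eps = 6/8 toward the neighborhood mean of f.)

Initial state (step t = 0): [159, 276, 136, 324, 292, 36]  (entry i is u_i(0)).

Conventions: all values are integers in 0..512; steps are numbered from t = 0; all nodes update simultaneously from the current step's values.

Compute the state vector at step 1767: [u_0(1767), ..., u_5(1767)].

Simulating step by step:
t=0: [159, 276, 136, 324, 292, 36]
t=1: [299, 269, 291, 278, 237, 287]
t=2: [284, 284, 283, 286, 281, 293]
t=3: [293, 293, 293, 293, 292, 294]
t=4: [298, 298, 298, 298, 298, 299]
t=5: [302, 302, 302, 302, 302, 302]
t=6: [305, 305, 305, 305, 305, 305]
t=7: [307, 307, 307, 307, 307, 307]
t=8: [308, 308, 308, 308, 308, 308]
t=9: [309, 309, 309, 309, 309, 309]
t=10: [310, 310, 310, 310, 310, 310]
t=11: [310, 310, 310, 310, 310, 310]

Answer: [310, 310, 310, 310, 310, 310]
Key observation: The state at step 10, [310, 310, 310, 310, 310, 310], reappears at step 11: the system is in a cycle of period 1 from step 10 on.  Therefore the state at step 1767 equals the state at step 10 + ((1767 - 10) mod 1) = 10, which is [310, 310, 310, 310, 310, 310].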